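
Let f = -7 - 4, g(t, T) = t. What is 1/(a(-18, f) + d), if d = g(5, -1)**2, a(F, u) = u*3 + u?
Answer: -1/19 ≈ -0.052632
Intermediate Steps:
f = -11
a(F, u) = 4*u (a(F, u) = 3*u + u = 4*u)
d = 25 (d = 5**2 = 25)
1/(a(-18, f) + d) = 1/(4*(-11) + 25) = 1/(-44 + 25) = 1/(-19) = -1/19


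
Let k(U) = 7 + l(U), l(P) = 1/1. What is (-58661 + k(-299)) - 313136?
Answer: -371789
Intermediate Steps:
l(P) = 1
k(U) = 8 (k(U) = 7 + 1 = 8)
(-58661 + k(-299)) - 313136 = (-58661 + 8) - 313136 = -58653 - 313136 = -371789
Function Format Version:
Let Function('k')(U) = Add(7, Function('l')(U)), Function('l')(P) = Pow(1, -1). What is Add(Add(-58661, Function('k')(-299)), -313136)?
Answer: -371789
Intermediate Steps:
Function('l')(P) = 1
Function('k')(U) = 8 (Function('k')(U) = Add(7, 1) = 8)
Add(Add(-58661, Function('k')(-299)), -313136) = Add(Add(-58661, 8), -313136) = Add(-58653, -313136) = -371789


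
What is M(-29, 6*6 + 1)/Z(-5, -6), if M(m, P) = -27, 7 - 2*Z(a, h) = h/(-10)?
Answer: -135/16 ≈ -8.4375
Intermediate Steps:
Z(a, h) = 7/2 + h/20 (Z(a, h) = 7/2 - h/(2*(-10)) = 7/2 - h*(-1)/(2*10) = 7/2 - (-1)*h/20 = 7/2 + h/20)
M(-29, 6*6 + 1)/Z(-5, -6) = -27/(7/2 + (1/20)*(-6)) = -27/(7/2 - 3/10) = -27/16/5 = -27*5/16 = -135/16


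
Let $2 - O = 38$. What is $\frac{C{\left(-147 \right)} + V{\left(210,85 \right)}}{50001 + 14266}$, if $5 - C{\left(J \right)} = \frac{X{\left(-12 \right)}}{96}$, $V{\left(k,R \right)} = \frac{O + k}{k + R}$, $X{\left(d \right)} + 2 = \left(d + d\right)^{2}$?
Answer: $- \frac{5513}{910020720} \approx -6.0581 \cdot 10^{-6}$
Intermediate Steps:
$O = -36$ ($O = 2 - 38 = -36$)
$X{\left(d \right)} = -2 + 4 d^{2}$ ($X{\left(d \right)} = -2 + \left(d + d\right)^{2} = -2 + \left(2 d\right)^{2} = -2 + 4 d^{2}$)
$V{\left(k,R \right)} = \frac{-36 + k}{R + k}$ ($V{\left(k,R \right)} = \frac{-36 + k}{k + R} = \frac{-36 + k}{R + k}$)
$C{\left(J \right)} = - \frac{47}{48}$ ($C{\left(J \right)} = 5 - \frac{-2 + 4 \left(-12\right)^{2}}{96} = 5 - \left(-2 + 4 \cdot 144\right) \frac{1}{96} = 5 - \left(-2 + 576\right) \frac{1}{96} = 5 - 574 \cdot \frac{1}{96} = 5 - \frac{287}{48} = - \frac{47}{48}$)
$\frac{C{\left(-147 \right)} + V{\left(210,85 \right)}}{50001 + 14266} = \frac{- \frac{47}{48} + \frac{-36 + 210}{85 + 210}}{50001 + 14266} = \frac{- \frac{47}{48} + \frac{1}{295} \cdot 174}{64267} = \left(- \frac{47}{48} + \frac{1}{295} \cdot 174\right) \frac{1}{64267} = \left(- \frac{47}{48} + \frac{174}{295}\right) \frac{1}{64267} = \left(- \frac{5513}{14160}\right) \frac{1}{64267} = - \frac{5513}{910020720}$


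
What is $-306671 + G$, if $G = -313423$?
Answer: $-620094$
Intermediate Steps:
$-306671 + G = -306671 - 313423 = -620094$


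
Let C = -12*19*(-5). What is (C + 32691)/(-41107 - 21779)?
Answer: -11277/20962 ≈ -0.53797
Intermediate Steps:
C = 1140 (C = -228*(-5) = 1140)
(C + 32691)/(-41107 - 21779) = (1140 + 32691)/(-41107 - 21779) = 33831/(-62886) = 33831*(-1/62886) = -11277/20962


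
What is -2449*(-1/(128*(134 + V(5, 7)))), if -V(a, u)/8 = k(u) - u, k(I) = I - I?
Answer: 2449/24320 ≈ 0.10070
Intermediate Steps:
k(I) = 0
V(a, u) = 8*u (V(a, u) = -8*(0 - u) = -(-8)*u = 8*u)
-2449*(-1/(128*(134 + V(5, 7)))) = -2449*(-1/(128*(134 + 8*7))) = -2449*(-1/(128*(134 + 56))) = -2449/(190*(-128)) = -2449/(-24320) = -2449*(-1/24320) = 2449/24320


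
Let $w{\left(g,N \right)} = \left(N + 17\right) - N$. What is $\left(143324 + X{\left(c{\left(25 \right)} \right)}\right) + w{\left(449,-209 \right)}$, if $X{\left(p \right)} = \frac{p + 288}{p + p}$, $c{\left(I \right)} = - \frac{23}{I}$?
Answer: $\frac{6586509}{46} \approx 1.4319 \cdot 10^{5}$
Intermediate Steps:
$w{\left(g,N \right)} = 17$ ($w{\left(g,N \right)} = \left(17 + N\right) - N = 17$)
$X{\left(p \right)} = \frac{288 + p}{2 p}$
$\left(143324 + X{\left(c{\left(25 \right)} \right)}\right) + w{\left(449,-209 \right)} = \left(143324 + \frac{288 - \frac{23}{25}}{2 \left(- \frac{23}{25}\right)}\right) + 17 = \left(143324 + \frac{1}{2} \left(- \frac{25}{23}\right) \frac{7177}{25}\right) + 17 = \left(143324 - \frac{7177}{46}\right) + 17 = \frac{6585727}{46} + 17 = \frac{6586509}{46}$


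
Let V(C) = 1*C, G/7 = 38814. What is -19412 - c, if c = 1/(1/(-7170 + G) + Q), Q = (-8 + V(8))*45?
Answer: -283940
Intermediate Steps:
G = 271698 (G = 7*38814 = 271698)
V(C) = C
Q = 0 (Q = (-8 + 8)*45 = 0*45 = 0)
c = 264528 (c = 1/(1/(-7170 + 271698) + 0) = 1/(1/264528 + 0) = 1/(1/264528) = 264528)
-19412 - c = -19412 - 1*264528 = -19412 - 264528 = -283940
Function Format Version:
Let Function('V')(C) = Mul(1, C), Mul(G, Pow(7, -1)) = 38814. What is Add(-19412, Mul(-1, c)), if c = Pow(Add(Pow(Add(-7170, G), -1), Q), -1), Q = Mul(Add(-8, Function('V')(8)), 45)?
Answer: -283940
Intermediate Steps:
G = 271698 (G = Mul(7, 38814) = 271698)
Function('V')(C) = C
Q = 0 (Q = Mul(Add(-8, 8), 45) = Mul(0, 45) = 0)
c = 264528 (c = Pow(Add(Pow(Add(-7170, 271698), -1), 0), -1) = Pow(Add(Pow(264528, -1), 0), -1) = Pow(Add(Rational(1, 264528), 0), -1) = Pow(Rational(1, 264528), -1) = 264528)
Add(-19412, Mul(-1, c)) = Add(-19412, Mul(-1, 264528)) = Add(-19412, -264528) = -283940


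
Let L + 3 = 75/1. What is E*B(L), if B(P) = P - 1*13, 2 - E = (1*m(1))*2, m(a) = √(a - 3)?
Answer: 118 - 118*I*√2 ≈ 118.0 - 166.88*I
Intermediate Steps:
m(a) = √(-3 + a)
L = 72 (L = -3 + 75/1 = -3 + 75*1 = -3 + 75 = 72)
E = 2 - 2*I*√2 (E = 2 - 1*√(-3 + 1)*2 = 2 - 1*√(-2)*2 = 2 - 1*(I*√2)*2 = 2 - I*√2*2 = 2 - 2*I*√2 ≈ 2.0 - 2.8284*I)
B(P) = -13 + P (B(P) = P - 13 = -13 + P)
E*B(L) = (2 - 2*I*√2)*(-13 + 72) = (2 - 2*I*√2)*59 = 118 - 118*I*√2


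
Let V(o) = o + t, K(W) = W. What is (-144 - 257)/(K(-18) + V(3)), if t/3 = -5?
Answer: 401/30 ≈ 13.367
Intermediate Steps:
t = -15 (t = 3*(-5) = -15)
V(o) = -15 + o (V(o) = o - 15 = -15 + o)
(-144 - 257)/(K(-18) + V(3)) = (-144 - 257)/(-18 + (-15 + 3)) = -401/(-18 - 12) = -401/(-30) = -401*(-1/30) = 401/30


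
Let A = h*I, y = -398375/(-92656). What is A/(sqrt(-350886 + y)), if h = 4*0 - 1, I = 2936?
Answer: 11744*I*sqrt(188272908424231)/32511294841 ≈ 4.9565*I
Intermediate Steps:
y = 398375/92656 (y = -398375*(-1/92656) = 398375/92656 ≈ 4.2995)
h = -1 (h = 0 - 1 = -1)
A = -2936 (A = -1*2936 = -2936)
A/(sqrt(-350886 + y)) = -2936/sqrt(-350886 + 398375/92656) = -2936*(-4*I*sqrt(188272908424231)/32511294841) = -(-11744)*I*sqrt(188272908424231)/32511294841 = 11744*I*sqrt(188272908424231)/32511294841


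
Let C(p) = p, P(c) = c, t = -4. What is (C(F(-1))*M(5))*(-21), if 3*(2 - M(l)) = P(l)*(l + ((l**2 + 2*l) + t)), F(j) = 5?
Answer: 6090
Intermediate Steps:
M(l) = 2 - l*(-4 + l**2 + 3*l)/3 (M(l) = 2 - l*(l + ((l**2 + 2*l) - 4))/3 = 2 - l*(l + (-4 + l**2 + 2*l))/3 = 2 - l*(-4 + l**2 + 3*l)/3)
(C(F(-1))*M(5))*(-21) = (5*(2 - 1*5**2 - 1/3*5**3 + (4/3)*5))*(-21) = (5*(2 - 1*25 - 1/3*125 + 20/3))*(-21) = (5*(2 - 25 - 125/3 + 20/3))*(-21) = (5*(-58))*(-21) = -290*(-21) = 6090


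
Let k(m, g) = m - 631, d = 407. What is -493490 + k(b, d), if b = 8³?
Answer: -493609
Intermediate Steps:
b = 512
k(m, g) = -631 + m
-493490 + k(b, d) = -493490 + (-631 + 512) = -493490 - 119 = -493609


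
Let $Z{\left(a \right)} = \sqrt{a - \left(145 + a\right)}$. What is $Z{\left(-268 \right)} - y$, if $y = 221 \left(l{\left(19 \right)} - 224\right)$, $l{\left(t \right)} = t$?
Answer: $45305 + i \sqrt{145} \approx 45305.0 + 12.042 i$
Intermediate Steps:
$Z{\left(a \right)} = i \sqrt{145}$ ($Z{\left(a \right)} = \sqrt{-145} = i \sqrt{145}$)
$y = -45305$ ($y = 221 \left(19 - 224\right) = 221 \left(-205\right) = -45305$)
$Z{\left(-268 \right)} - y = i \sqrt{145} - -45305 = i \sqrt{145} + 45305 = 45305 + i \sqrt{145}$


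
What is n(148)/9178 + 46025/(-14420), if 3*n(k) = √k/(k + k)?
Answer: -1315/412 + √37/4075032 ≈ -3.1917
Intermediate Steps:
n(k) = 1/(6*√k) (n(k) = (√k/(k + k))/3 = (√k/((2*k)))/3 = ((1/(2*k))*√k)/3 = (1/(2*√k))/3 = 1/(6*√k))
n(148)/9178 + 46025/(-14420) = (1/(6*√148))/9178 + 46025/(-14420) = ((√37/74)/6)*(1/9178) + 46025*(-1/14420) = (√37/444)*(1/9178) - 1315/412 = √37/4075032 - 1315/412 = -1315/412 + √37/4075032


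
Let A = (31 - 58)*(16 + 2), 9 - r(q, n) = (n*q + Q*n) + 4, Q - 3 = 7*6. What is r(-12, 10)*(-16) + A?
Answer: 4714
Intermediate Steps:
Q = 45 (Q = 3 + 7*6 = 3 + 42 = 45)
r(q, n) = 5 - 45*n - n*q (r(q, n) = 9 - ((n*q + 45*n) + 4) = 9 - ((45*n + n*q) + 4) = 9 - (4 + 45*n + n*q) = 9 + (-4 - 45*n - n*q) = 5 - 45*n - n*q)
A = -486 (A = -27*18 = -486)
r(-12, 10)*(-16) + A = (5 - 45*10 - 1*10*(-12))*(-16) - 486 = (5 - 450 + 120)*(-16) - 486 = -325*(-16) - 486 = 5200 - 486 = 4714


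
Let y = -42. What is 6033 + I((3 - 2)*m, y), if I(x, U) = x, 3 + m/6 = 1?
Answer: 6021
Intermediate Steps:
m = -12 (m = -18 + 6*1 = -18 + 6 = -12)
6033 + I((3 - 2)*m, y) = 6033 + (3 - 2)*(-12) = 6033 + 1*(-12) = 6033 - 12 = 6021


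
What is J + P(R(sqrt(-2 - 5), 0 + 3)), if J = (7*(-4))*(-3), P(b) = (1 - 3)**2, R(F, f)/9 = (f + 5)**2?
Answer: 88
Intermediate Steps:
R(F, f) = 9*(5 + f)**2 (R(F, f) = 9*(f + 5)**2 = 9*(5 + f)**2)
P(b) = 4 (P(b) = (-2)**2 = 4)
J = 84 (J = -28*(-3) = 84)
J + P(R(sqrt(-2 - 5), 0 + 3)) = 84 + 4 = 88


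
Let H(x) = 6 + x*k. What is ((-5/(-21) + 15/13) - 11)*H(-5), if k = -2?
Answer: -41968/273 ≈ -153.73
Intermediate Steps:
H(x) = 6 - 2*x (H(x) = 6 + x*(-2) = 6 - 2*x)
((-5/(-21) + 15/13) - 11)*H(-5) = ((-5/(-21) + 15/13) - 11)*(6 - 2*(-5)) = ((-5*(-1/21) + 15*(1/13)) - 11)*(6 + 10) = ((5/21 + 15/13) - 11)*16 = (380/273 - 11)*16 = -2623/273*16 = -41968/273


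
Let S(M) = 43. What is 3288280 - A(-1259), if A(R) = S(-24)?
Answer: 3288237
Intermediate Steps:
A(R) = 43
3288280 - A(-1259) = 3288280 - 1*43 = 3288280 - 43 = 3288237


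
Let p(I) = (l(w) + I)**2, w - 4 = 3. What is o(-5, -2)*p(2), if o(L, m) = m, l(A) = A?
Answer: -162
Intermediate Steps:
w = 7 (w = 4 + 3 = 7)
p(I) = (7 + I)**2
o(-5, -2)*p(2) = -2*(7 + 2)**2 = -2*9**2 = -2*81 = -162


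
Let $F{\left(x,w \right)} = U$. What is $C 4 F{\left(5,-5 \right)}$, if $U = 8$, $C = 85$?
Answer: $2720$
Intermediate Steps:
$F{\left(x,w \right)} = 8$
$C 4 F{\left(5,-5 \right)} = 85 \cdot 4 \cdot 8 = 340 \cdot 8 = 2720$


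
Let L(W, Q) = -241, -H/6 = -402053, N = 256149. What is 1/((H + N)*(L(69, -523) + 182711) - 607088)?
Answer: 1/486914566402 ≈ 2.0537e-12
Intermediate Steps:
H = 2412318 (H = -6*(-402053) = 2412318)
1/((H + N)*(L(69, -523) + 182711) - 607088) = 1/((2412318 + 256149)*(-241 + 182711) - 607088) = 1/(2668467*182470 - 607088) = 1/(486915173490 - 607088) = 1/486914566402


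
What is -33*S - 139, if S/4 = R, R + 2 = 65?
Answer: -8455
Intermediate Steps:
R = 63 (R = -2 + 65 = 63)
S = 252 (S = 4*63 = 252)
-33*S - 139 = -33*252 - 139 = -8316 - 139 = -8455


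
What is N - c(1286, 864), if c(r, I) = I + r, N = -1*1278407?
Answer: -1280557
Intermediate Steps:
N = -1278407
N - c(1286, 864) = -1278407 - (864 + 1286) = -1278407 - 1*2150 = -1278407 - 2150 = -1280557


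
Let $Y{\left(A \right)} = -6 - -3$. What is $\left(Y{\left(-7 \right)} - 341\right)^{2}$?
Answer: $118336$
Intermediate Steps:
$Y{\left(A \right)} = -3$ ($Y{\left(A \right)} = -6 + 3 = -3$)
$\left(Y{\left(-7 \right)} - 341\right)^{2} = \left(-3 - 341\right)^{2} = \left(-344\right)^{2} = 118336$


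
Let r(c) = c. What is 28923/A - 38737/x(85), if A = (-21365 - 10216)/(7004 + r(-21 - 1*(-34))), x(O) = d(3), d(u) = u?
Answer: -203579030/10527 ≈ -19339.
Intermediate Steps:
x(O) = 3
A = -10527/2339 (A = (-21365 - 10216)/(7004 + (-21 - 1*(-34))) = -31581/(7004 + (-21 + 34)) = -31581/(7004 + 13) = -31581/7017 = -31581*1/7017 = -10527/2339 ≈ -4.5006)
28923/A - 38737/x(85) = 28923/(-10527/2339) - 38737/3 = 28923*(-2339/10527) - 38737*1/3 = -22550299/3509 - 38737/3 = -203579030/10527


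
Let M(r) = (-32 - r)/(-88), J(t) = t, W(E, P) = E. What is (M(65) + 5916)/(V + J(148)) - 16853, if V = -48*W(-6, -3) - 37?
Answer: -591221831/35112 ≈ -16838.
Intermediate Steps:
M(r) = 4/11 + r/88 (M(r) = (-32 - r)*(-1/88) = 4/11 + r/88)
V = 251 (V = -48*(-6) - 37 = 288 - 37 = 251)
(M(65) + 5916)/(V + J(148)) - 16853 = ((4/11 + (1/88)*65) + 5916)/(251 + 148) - 16853 = ((4/11 + 65/88) + 5916)/399 - 16853 = (97/88 + 5916)*(1/399) - 16853 = (520705/88)*(1/399) - 16853 = 520705/35112 - 16853 = -591221831/35112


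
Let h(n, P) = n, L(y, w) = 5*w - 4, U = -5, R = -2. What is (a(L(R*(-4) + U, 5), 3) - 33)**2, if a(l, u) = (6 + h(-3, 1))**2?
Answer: 576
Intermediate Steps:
L(y, w) = -4 + 5*w
a(l, u) = 9 (a(l, u) = (6 - 3)**2 = 3**2 = 9)
(a(L(R*(-4) + U, 5), 3) - 33)**2 = (9 - 33)**2 = (-24)**2 = 576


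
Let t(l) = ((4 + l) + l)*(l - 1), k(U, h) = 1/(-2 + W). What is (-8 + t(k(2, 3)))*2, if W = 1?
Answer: -24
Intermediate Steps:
k(U, h) = -1 (k(U, h) = 1/(-2 + 1) = 1/(-1) = -1)
t(l) = (-1 + l)*(4 + 2*l) (t(l) = (4 + 2*l)*(-1 + l) = (-1 + l)*(4 + 2*l))
(-8 + t(k(2, 3)))*2 = (-8 + (-4 + 2*(-1) + 2*(-1)**2))*2 = (-8 + (-4 - 2 + 2*1))*2 = (-8 + (-4 - 2 + 2))*2 = (-8 - 4)*2 = -12*2 = -24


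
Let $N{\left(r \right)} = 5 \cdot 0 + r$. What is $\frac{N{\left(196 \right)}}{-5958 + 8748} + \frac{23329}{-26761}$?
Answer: $- \frac{29921377}{37331595} \approx -0.8015$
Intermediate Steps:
$N{\left(r \right)} = r$ ($N{\left(r \right)} = 0 + r = r$)
$\frac{N{\left(196 \right)}}{-5958 + 8748} + \frac{23329}{-26761} = \frac{196}{-5958 + 8748} + \frac{23329}{-26761} = \frac{196}{2790} + 23329 \left(- \frac{1}{26761}\right) = 196 \cdot \frac{1}{2790} - \frac{23329}{26761} = \frac{98}{1395} - \frac{23329}{26761} = - \frac{29921377}{37331595}$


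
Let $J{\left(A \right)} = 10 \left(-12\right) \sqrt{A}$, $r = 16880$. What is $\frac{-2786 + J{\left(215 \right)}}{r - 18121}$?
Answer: $\frac{2786}{1241} + \frac{120 \sqrt{215}}{1241} \approx 3.6628$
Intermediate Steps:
$J{\left(A \right)} = - 120 \sqrt{A}$
$\frac{-2786 + J{\left(215 \right)}}{r - 18121} = \frac{-2786 - 120 \sqrt{215}}{16880 - 18121} = \frac{-2786 - 120 \sqrt{215}}{-1241} = \left(-2786 - 120 \sqrt{215}\right) \left(- \frac{1}{1241}\right) = \frac{2786}{1241} + \frac{120 \sqrt{215}}{1241}$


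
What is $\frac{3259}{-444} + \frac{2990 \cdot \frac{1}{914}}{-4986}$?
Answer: $- \frac{1237771283}{168616548} \approx -7.3407$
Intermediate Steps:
$\frac{3259}{-444} + \frac{2990 \cdot \frac{1}{914}}{-4986} = 3259 \left(- \frac{1}{444}\right) + 2990 \cdot \frac{1}{914} \left(- \frac{1}{4986}\right) = - \frac{3259}{444} + \frac{1495}{457} \left(- \frac{1}{4986}\right) = - \frac{3259}{444} - \frac{1495}{2278602} = - \frac{1237771283}{168616548}$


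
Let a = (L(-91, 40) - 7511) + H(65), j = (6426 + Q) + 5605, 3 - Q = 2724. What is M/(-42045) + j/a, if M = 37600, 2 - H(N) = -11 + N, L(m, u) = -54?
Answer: -15063070/7116817 ≈ -2.1165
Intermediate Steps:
Q = -2721 (Q = 3 - 1*2724 = 3 - 2724 = -2721)
H(N) = 13 - N (H(N) = 2 - (-11 + N) = 2 + (11 - N) = 13 - N)
j = 9310 (j = (6426 - 2721) + 5605 = 3705 + 5605 = 9310)
a = -7617 (a = (-54 - 7511) + (13 - 1*65) = -7565 + (13 - 65) = -7565 - 52 = -7617)
M/(-42045) + j/a = 37600/(-42045) + 9310/(-7617) = 37600*(-1/42045) + 9310*(-1/7617) = -7520/8409 - 9310/7617 = -15063070/7116817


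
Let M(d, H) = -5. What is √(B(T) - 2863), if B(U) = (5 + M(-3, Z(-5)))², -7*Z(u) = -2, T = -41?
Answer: I*√2863 ≈ 53.507*I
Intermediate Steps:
Z(u) = 2/7 (Z(u) = -⅐*(-2) = 2/7)
B(U) = 0 (B(U) = (5 - 5)² = 0² = 0)
√(B(T) - 2863) = √(0 - 2863) = √(-2863) = I*√2863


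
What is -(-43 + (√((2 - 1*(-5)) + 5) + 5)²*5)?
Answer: -142 - 100*√3 ≈ -315.21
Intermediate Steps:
-(-43 + (√((2 - 1*(-5)) + 5) + 5)²*5) = -(-43 + (√((2 + 5) + 5) + 5)²*5) = -(-43 + (√(7 + 5) + 5)²*5) = -(-43 + (√12 + 5)²*5) = -(-43 + (2*√3 + 5)²*5) = -(-43 + (5 + 2*√3)²*5) = -(-43 + 5*(5 + 2*√3)²) = 43 - 5*(5 + 2*√3)²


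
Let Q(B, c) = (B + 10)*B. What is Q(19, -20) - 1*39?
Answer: 512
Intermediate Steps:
Q(B, c) = B*(10 + B) (Q(B, c) = (10 + B)*B = B*(10 + B))
Q(19, -20) - 1*39 = 19*(10 + 19) - 1*39 = 19*29 - 39 = 551 - 39 = 512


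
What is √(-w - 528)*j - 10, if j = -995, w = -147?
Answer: -10 - 995*I*√381 ≈ -10.0 - 19422.0*I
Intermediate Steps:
√(-w - 528)*j - 10 = √(-1*(-147) - 528)*(-995) - 10 = √(147 - 528)*(-995) - 10 = √(-381)*(-995) - 10 = (I*√381)*(-995) - 10 = -995*I*√381 - 10 = -10 - 995*I*√381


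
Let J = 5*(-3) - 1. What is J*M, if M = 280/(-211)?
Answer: 4480/211 ≈ 21.232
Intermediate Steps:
J = -16 (J = -15 - 1 = -16)
M = -280/211 (M = 280*(-1/211) = -280/211 ≈ -1.3270)
J*M = -16*(-280/211) = 4480/211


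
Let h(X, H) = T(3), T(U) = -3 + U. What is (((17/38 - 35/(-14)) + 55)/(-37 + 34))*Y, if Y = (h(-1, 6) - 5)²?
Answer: -9175/19 ≈ -482.89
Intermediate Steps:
h(X, H) = 0 (h(X, H) = -3 + 3 = 0)
Y = 25 (Y = (0 - 5)² = (-5)² = 25)
(((17/38 - 35/(-14)) + 55)/(-37 + 34))*Y = (((17/38 - 35/(-14)) + 55)/(-37 + 34))*25 = (((17*(1/38) - 35*(-1/14)) + 55)/(-3))*25 = (((17/38 + 5/2) + 55)*(-⅓))*25 = ((56/19 + 55)*(-⅓))*25 = ((1101/19)*(-⅓))*25 = -367/19*25 = -9175/19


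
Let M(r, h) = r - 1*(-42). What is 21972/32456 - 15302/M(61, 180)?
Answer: -123594649/835742 ≈ -147.89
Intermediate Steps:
M(r, h) = 42 + r (M(r, h) = r + 42 = 42 + r)
21972/32456 - 15302/M(61, 180) = 21972/32456 - 15302/(42 + 61) = 21972*(1/32456) - 15302/103 = 5493/8114 - 15302*1/103 = 5493/8114 - 15302/103 = -123594649/835742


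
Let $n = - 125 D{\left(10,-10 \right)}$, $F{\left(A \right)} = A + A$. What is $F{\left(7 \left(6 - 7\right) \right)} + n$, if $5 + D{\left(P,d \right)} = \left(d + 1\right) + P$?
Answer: $486$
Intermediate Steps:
$F{\left(A \right)} = 2 A$
$D{\left(P,d \right)} = -4 + P + d$ ($D{\left(P,d \right)} = -5 + \left(\left(d + 1\right) + P\right) = -5 + \left(\left(1 + d\right) + P\right) = -5 + \left(1 + P + d\right) = -4 + P + d$)
$n = 500$ ($n = - 125 \left(-4 + 10 - 10\right) = \left(-125\right) \left(-4\right) = 500$)
$F{\left(7 \left(6 - 7\right) \right)} + n = 2 \cdot 7 \left(6 - 7\right) + 500 = 2 \cdot 7 \left(-1\right) + 500 = 2 \left(-7\right) + 500 = -14 + 500 = 486$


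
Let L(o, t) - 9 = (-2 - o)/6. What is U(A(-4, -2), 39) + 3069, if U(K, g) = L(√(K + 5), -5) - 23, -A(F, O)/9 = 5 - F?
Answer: 9164/3 - I*√19/3 ≈ 3054.7 - 1.453*I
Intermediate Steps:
A(F, O) = -45 + 9*F (A(F, O) = -9*(5 - F) = -45 + 9*F)
L(o, t) = 26/3 - o/6 (L(o, t) = 9 + (-2 - o)/6 = 9 + (-2 - o)*(⅙) = 9 + (-⅓ - o/6) = 26/3 - o/6)
U(K, g) = -43/3 - √(5 + K)/6 (U(K, g) = (26/3 - √(K + 5)/6) - 23 = (26/3 - √(5 + K)/6) - 23 = -43/3 - √(5 + K)/6)
U(A(-4, -2), 39) + 3069 = (-43/3 - √(5 + (-45 + 9*(-4)))/6) + 3069 = (-43/3 - √(5 + (-45 - 36))/6) + 3069 = (-43/3 - √(5 - 81)/6) + 3069 = (-43/3 - I*√19/3) + 3069 = 9164/3 - I*√19/3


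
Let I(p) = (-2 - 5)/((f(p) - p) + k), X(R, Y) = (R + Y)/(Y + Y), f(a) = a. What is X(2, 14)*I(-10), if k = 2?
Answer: -2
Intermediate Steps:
X(R, Y) = (R + Y)/(2*Y) (X(R, Y) = (R + Y)/((2*Y)) = (R + Y)*(1/(2*Y)) = (R + Y)/(2*Y))
I(p) = -7/2 (I(p) = (-2 - 5)/((p - p) + 2) = -7/(0 + 2) = -7/2)
X(2, 14)*I(-10) = ((½)*(2 + 14)/14)*(-7/2) = ((½)*(1/14)*16)*(-7/2) = (4/7)*(-7/2) = -2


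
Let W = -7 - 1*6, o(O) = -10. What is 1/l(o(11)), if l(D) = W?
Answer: -1/13 ≈ -0.076923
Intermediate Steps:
W = -13 (W = -7 - 6 = -13)
l(D) = -13
1/l(o(11)) = 1/(-13) = -1/13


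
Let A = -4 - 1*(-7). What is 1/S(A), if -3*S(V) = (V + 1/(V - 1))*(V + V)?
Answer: -⅐ ≈ -0.14286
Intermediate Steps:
A = 3 (A = -4 + 7 = 3)
S(V) = -2*V*(V + 1/(-1 + V))/3 (S(V) = -(V + 1/(V - 1))*(V + V)/3 = -(V + 1/(-1 + V))*2*V/3 = -2*V*(V + 1/(-1 + V))/3)
1/S(A) = 1/((⅔)*3*(-1 + 3 - 1*3²)/(-1 + 3)) = 1/((⅔)*3*(-1 + 3 - 1*9)/2) = 1/((⅔)*3*(½)*(-1 + 3 - 9)) = 1/((⅔)*3*(½)*(-7)) = 1/(-7) = -⅐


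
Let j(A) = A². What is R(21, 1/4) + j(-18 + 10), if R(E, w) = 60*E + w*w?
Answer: 21185/16 ≈ 1324.1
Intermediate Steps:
R(E, w) = w² + 60*E (R(E, w) = 60*E + w² = w² + 60*E)
R(21, 1/4) + j(-18 + 10) = ((1/4)² + 60*21) + (-18 + 10)² = ((¼)² + 1260) + (-8)² = (1/16 + 1260) + 64 = 20161/16 + 64 = 21185/16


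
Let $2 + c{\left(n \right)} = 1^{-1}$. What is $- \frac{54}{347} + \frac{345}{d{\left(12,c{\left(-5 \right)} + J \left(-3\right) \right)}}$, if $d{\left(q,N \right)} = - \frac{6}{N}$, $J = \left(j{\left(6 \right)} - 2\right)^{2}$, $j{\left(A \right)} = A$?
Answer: $\frac{1955237}{694} \approx 2817.3$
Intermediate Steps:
$c{\left(n \right)} = -1$ ($c{\left(n \right)} = -2 + 1^{-1} = -2 + 1 = -1$)
$J = 16$ ($J = \left(6 - 2\right)^{2} = 4^{2} = 16$)
$- \frac{54}{347} + \frac{345}{d{\left(12,c{\left(-5 \right)} + J \left(-3\right) \right)}} = - \frac{54}{347} + \frac{345}{\left(-6\right) \frac{1}{-1 + 16 \left(-3\right)}} = \left(-54\right) \frac{1}{347} + \frac{345}{\left(-6\right) \frac{1}{-1 - 48}} = - \frac{54}{347} + \frac{345}{\left(-6\right) \frac{1}{-49}} = - \frac{54}{347} + \frac{345}{\left(-6\right) \left(- \frac{1}{49}\right)} = - \frac{54}{347} + \frac{345}{\frac{6}{49}} = - \frac{54}{347} + 345 \cdot \frac{49}{6} = - \frac{54}{347} + \frac{5635}{2} = \frac{1955237}{694}$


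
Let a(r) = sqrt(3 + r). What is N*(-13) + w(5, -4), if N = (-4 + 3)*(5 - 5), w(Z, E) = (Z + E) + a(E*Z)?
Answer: 1 + I*sqrt(17) ≈ 1.0 + 4.1231*I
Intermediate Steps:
w(Z, E) = E + Z + sqrt(3 + E*Z) (w(Z, E) = (Z + E) + sqrt(3 + E*Z) = (E + Z) + sqrt(3 + E*Z) = E + Z + sqrt(3 + E*Z))
N = 0 (N = -1*0 = 0)
N*(-13) + w(5, -4) = 0*(-13) + (-4 + 5 + sqrt(3 - 4*5)) = 0 + (-4 + 5 + sqrt(3 - 20)) = 0 + (-4 + 5 + sqrt(-17)) = 0 + (-4 + 5 + I*sqrt(17)) = 0 + (1 + I*sqrt(17)) = 1 + I*sqrt(17)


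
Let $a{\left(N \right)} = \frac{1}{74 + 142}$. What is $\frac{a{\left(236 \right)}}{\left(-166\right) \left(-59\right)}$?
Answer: $\frac{1}{2115504} \approx 4.727 \cdot 10^{-7}$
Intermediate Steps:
$a{\left(N \right)} = \frac{1}{216}$
$\frac{a{\left(236 \right)}}{\left(-166\right) \left(-59\right)} = \frac{1}{216 \left(\left(-166\right) \left(-59\right)\right)} = \frac{1}{216 \cdot 9794} = \frac{1}{216} \cdot \frac{1}{9794} = \frac{1}{2115504}$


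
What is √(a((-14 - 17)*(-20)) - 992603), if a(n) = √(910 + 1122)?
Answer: √(-992603 + 4*√127) ≈ 996.27*I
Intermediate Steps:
a(n) = 4*√127 (a(n) = √2032 = 4*√127)
√(a((-14 - 17)*(-20)) - 992603) = √(4*√127 - 992603) = √(-992603 + 4*√127)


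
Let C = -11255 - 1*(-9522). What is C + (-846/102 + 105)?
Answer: -27817/17 ≈ -1636.3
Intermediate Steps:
C = -1733 (C = -11255 + 9522 = -1733)
C + (-846/102 + 105) = -1733 + (-846/102 + 105) = -1733 + (-47*3/17 + 105) = -1733 + (-141/17 + 105) = -1733 + 1644/17 = -27817/17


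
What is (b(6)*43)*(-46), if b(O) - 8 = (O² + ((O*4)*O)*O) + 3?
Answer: -1801958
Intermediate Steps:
b(O) = 11 + O² + 4*O³ (b(O) = 8 + ((O² + ((O*4)*O)*O) + 3) = 8 + ((O² + ((4*O)*O)*O) + 3) = 8 + ((O² + (4*O²)*O) + 3) = 8 + ((O² + 4*O³) + 3) = 8 + (3 + O² + 4*O³) = 11 + O² + 4*O³)
(b(6)*43)*(-46) = ((11 + 6² + 4*6³)*43)*(-46) = ((11 + 36 + 4*216)*43)*(-46) = ((11 + 36 + 864)*43)*(-46) = (911*43)*(-46) = 39173*(-46) = -1801958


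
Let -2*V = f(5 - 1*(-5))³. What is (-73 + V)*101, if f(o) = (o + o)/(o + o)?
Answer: -14847/2 ≈ -7423.5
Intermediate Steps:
f(o) = 1 (f(o) = (2*o)/((2*o)) = (2*o)*(1/(2*o)) = 1)
V = -½ (V = -½*1³ = -½*1 = -½ ≈ -0.50000)
(-73 + V)*101 = (-73 - ½)*101 = -147/2*101 = -14847/2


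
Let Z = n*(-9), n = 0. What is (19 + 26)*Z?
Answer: 0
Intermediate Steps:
Z = 0 (Z = 0*(-9) = 0)
(19 + 26)*Z = (19 + 26)*0 = 45*0 = 0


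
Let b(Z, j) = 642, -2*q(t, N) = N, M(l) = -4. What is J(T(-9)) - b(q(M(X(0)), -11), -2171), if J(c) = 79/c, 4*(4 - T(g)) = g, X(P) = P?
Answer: -15734/25 ≈ -629.36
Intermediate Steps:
q(t, N) = -N/2
T(g) = 4 - g/4
J(T(-9)) - b(q(M(X(0)), -11), -2171) = 79/(4 - ¼*(-9)) - 1*642 = 79/(4 + 9/4) - 642 = 79/(25/4) - 642 = 79*(4/25) - 642 = 316/25 - 642 = -15734/25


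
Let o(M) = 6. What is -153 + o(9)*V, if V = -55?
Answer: -483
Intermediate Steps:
-153 + o(9)*V = -153 + 6*(-55) = -153 - 330 = -483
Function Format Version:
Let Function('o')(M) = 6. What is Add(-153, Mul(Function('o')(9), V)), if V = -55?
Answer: -483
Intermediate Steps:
Add(-153, Mul(Function('o')(9), V)) = Add(-153, Mul(6, -55)) = Add(-153, -330) = -483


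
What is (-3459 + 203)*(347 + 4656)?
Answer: -16289768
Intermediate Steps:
(-3459 + 203)*(347 + 4656) = -3256*5003 = -16289768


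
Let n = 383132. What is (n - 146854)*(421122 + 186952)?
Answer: 143674508572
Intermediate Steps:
(n - 146854)*(421122 + 186952) = (383132 - 146854)*(421122 + 186952) = 236278*608074 = 143674508572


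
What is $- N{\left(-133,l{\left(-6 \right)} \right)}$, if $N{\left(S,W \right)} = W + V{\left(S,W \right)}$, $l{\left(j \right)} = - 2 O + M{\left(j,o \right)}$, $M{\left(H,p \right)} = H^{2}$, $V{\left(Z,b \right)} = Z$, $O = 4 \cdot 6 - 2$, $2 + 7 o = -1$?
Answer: $141$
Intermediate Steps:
$o = - \frac{3}{7}$ ($o = - \frac{2}{7} + \frac{1}{7} \left(-1\right) = - \frac{2}{7} - \frac{1}{7} = - \frac{3}{7} \approx -0.42857$)
$O = 22$ ($O = 24 - 2 = 22$)
$l{\left(j \right)} = -44 + j^{2}$ ($l{\left(j \right)} = \left(-2\right) 22 + j^{2} = -44 + j^{2}$)
$N{\left(S,W \right)} = S + W$ ($N{\left(S,W \right)} = W + S = S + W$)
$- N{\left(-133,l{\left(-6 \right)} \right)} = - (-133 - \left(44 - \left(-6\right)^{2}\right)) = - (-133 + \left(-44 + 36\right)) = - (-133 - 8) = \left(-1\right) \left(-141\right) = 141$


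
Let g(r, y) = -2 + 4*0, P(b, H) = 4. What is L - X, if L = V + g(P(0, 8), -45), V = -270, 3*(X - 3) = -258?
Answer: -189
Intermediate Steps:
X = -83 (X = 3 + (⅓)*(-258) = 3 - 86 = -83)
g(r, y) = -2 (g(r, y) = -2 + 0 = -2)
L = -272 (L = -270 - 2 = -272)
L - X = -272 - 1*(-83) = -272 + 83 = -189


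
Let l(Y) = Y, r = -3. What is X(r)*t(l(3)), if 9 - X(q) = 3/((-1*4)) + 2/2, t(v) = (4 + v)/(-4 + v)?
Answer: -245/4 ≈ -61.250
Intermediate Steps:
t(v) = (4 + v)/(-4 + v)
X(q) = 35/4 (X(q) = 9 - (3/((-1*4)) + 2/2) = 9 - (3/(-4) + 2*(½)) = 9 - (3*(-¼) + 1) = 9 - (-¾ + 1) = 9 - 1*¼ = 9 - ¼ = 35/4)
X(r)*t(l(3)) = 35*((4 + 3)/(-4 + 3))/4 = 35*(7/(-1))/4 = 35*(-1*7)/4 = (35/4)*(-7) = -245/4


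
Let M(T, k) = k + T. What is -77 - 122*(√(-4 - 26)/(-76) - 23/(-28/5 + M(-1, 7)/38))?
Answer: -306379/517 + 61*I*√30/38 ≈ -592.61 + 8.7924*I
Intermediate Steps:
M(T, k) = T + k
-77 - 122*(√(-4 - 26)/(-76) - 23/(-28/5 + M(-1, 7)/38)) = -77 - 122*(√(-4 - 26)/(-76) - 23/(-28/5 + (-1 + 7)/38)) = -77 - 122*(√(-30)*(-1/76) - 23/(-28*⅕ + 6*(1/38))) = -77 - 122*((I*√30)*(-1/76) - 23/(-28/5 + 3/19)) = -77 - 122*(-I*√30/76 - 23/(-517/95)) = -77 - 122*(-I*√30/76 - 23*(-95/517)) = -77 - 122*(-I*√30/76 + 2185/517) = -77 - 122*(2185/517 - I*√30/76) = -77 + (-266570/517 + 61*I*√30/38) = -306379/517 + 61*I*√30/38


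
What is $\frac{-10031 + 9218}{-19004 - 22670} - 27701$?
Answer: $- \frac{1154410661}{41674} \approx -27701.0$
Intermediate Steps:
$\frac{-10031 + 9218}{-19004 - 22670} - 27701 = - \frac{813}{-41674} - 27701 = \left(-813\right) \left(- \frac{1}{41674}\right) - 27701 = \frac{813}{41674} - 27701 = - \frac{1154410661}{41674}$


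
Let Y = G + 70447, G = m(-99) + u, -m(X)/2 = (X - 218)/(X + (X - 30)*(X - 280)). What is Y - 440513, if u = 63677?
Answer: -7474665727/24396 ≈ -3.0639e+5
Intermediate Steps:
m(X) = -2*(-218 + X)/(X + (-280 + X)*(-30 + X)) (m(X) = -2*(X - 218)/(X + (X - 30)*(X - 280)) = -2*(-218 + X)/(X + (-30 + X)*(-280 + X)) = -2*(-218 + X)/(X + (-280 + X)*(-30 + X)))
G = 1553464409/24396 (G = 2*(218 - 1*(-99))/(8400 + (-99)² - 309*(-99)) + 63677 = 2*(218 + 99)/(8400 + 9801 + 30591) + 63677 = 2*317/48792 + 63677 = 2*(1/48792)*317 + 63677 = 317/24396 + 63677 = 1553464409/24396 ≈ 63677.)
Y = 3272089421/24396 (Y = 1553464409/24396 + 70447 = 3272089421/24396 ≈ 1.3412e+5)
Y - 440513 = 3272089421/24396 - 440513 = -7474665727/24396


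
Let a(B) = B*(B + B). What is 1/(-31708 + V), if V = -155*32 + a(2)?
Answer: -1/36660 ≈ -2.7278e-5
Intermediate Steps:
a(B) = 2*B**2 (a(B) = B*(2*B) = 2*B**2)
V = -4952 (V = -155*32 + 2*2**2 = -4960 + 2*4 = -4960 + 8 = -4952)
1/(-31708 + V) = 1/(-31708 - 4952) = 1/(-36660) = -1/36660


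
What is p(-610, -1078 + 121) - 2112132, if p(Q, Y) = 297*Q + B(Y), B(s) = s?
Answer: -2294259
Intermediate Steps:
p(Q, Y) = Y + 297*Q (p(Q, Y) = 297*Q + Y = Y + 297*Q)
p(-610, -1078 + 121) - 2112132 = ((-1078 + 121) + 297*(-610)) - 2112132 = (-957 - 181170) - 2112132 = -182127 - 2112132 = -2294259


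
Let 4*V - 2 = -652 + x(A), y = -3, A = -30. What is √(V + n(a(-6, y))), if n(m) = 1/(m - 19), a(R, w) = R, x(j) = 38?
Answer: I*√3826/5 ≈ 12.371*I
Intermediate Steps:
V = -153 (V = ½ + (-652 + 38)/4 = ½ + (¼)*(-614) = ½ - 307/2 = -153)
n(m) = 1/(-19 + m)
√(V + n(a(-6, y))) = √(-153 + 1/(-19 - 6)) = √(-153 + 1/(-25)) = √(-153 - 1/25) = √(-3826/25) = I*√3826/5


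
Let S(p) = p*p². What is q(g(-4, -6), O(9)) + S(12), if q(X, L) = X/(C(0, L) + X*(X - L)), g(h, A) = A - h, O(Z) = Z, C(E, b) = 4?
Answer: 22463/13 ≈ 1727.9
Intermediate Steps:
S(p) = p³
q(X, L) = X/(4 + X*(X - L))
q(g(-4, -6), O(9)) + S(12) = (-6 - 1*(-4))/(4 + (-6 - 1*(-4))² - 1*9*(-6 - 1*(-4))) + 12³ = (-6 + 4)/(4 + (-6 + 4)² - 1*9*(-6 + 4)) + 1728 = -2/(4 + (-2)² - 1*9*(-2)) + 1728 = -2/(4 + 4 + 18) + 1728 = -2/26 + 1728 = -2*1/26 + 1728 = -1/13 + 1728 = 22463/13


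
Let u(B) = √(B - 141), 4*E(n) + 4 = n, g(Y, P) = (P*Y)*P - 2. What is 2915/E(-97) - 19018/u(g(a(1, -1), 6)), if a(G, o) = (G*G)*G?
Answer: -11660/101 + 19018*I*√107/107 ≈ -115.45 + 1838.5*I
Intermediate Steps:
a(G, o) = G³ (a(G, o) = G²*G = G³)
g(Y, P) = -2 + Y*P² (g(Y, P) = Y*P² - 2 = -2 + Y*P²)
E(n) = -1 + n/4
u(B) = √(-141 + B)
2915/E(-97) - 19018/u(g(a(1, -1), 6)) = 2915/(-1 + (¼)*(-97)) - 19018/√(-141 + (-2 + 1³*6²)) = 2915/(-1 - 97/4) - 19018/√(-141 + (-2 + 1*36)) = 2915/(-101/4) - 19018/√(-141 + (-2 + 36)) = 2915*(-4/101) - 19018/√(-141 + 34) = -11660/101 - 19018*(-I*√107/107) = -11660/101 - (-19018)*I*√107/107 = -11660/101 + 19018*I*√107/107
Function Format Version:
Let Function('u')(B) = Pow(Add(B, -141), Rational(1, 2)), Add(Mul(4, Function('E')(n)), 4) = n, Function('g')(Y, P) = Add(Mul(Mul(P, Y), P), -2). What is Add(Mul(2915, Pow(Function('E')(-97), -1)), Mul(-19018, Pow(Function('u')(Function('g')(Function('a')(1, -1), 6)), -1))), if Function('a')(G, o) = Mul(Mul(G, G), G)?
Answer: Add(Rational(-11660, 101), Mul(Rational(19018, 107), I, Pow(107, Rational(1, 2)))) ≈ Add(-115.45, Mul(1838.5, I))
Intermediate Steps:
Function('a')(G, o) = Pow(G, 3) (Function('a')(G, o) = Mul(Pow(G, 2), G) = Pow(G, 3))
Function('g')(Y, P) = Add(-2, Mul(Y, Pow(P, 2))) (Function('g')(Y, P) = Add(Mul(Y, Pow(P, 2)), -2) = Add(-2, Mul(Y, Pow(P, 2))))
Function('E')(n) = Add(-1, Mul(Rational(1, 4), n))
Function('u')(B) = Pow(Add(-141, B), Rational(1, 2))
Add(Mul(2915, Pow(Function('E')(-97), -1)), Mul(-19018, Pow(Function('u')(Function('g')(Function('a')(1, -1), 6)), -1))) = Add(Mul(2915, Pow(Add(-1, Mul(Rational(1, 4), -97)), -1)), Mul(-19018, Pow(Pow(Add(-141, Add(-2, Mul(Pow(1, 3), Pow(6, 2)))), Rational(1, 2)), -1))) = Add(Mul(2915, Pow(Add(-1, Rational(-97, 4)), -1)), Mul(-19018, Pow(Pow(Add(-141, Add(-2, Mul(1, 36))), Rational(1, 2)), -1))) = Add(Mul(2915, Pow(Rational(-101, 4), -1)), Mul(-19018, Pow(Pow(Add(-141, Add(-2, 36)), Rational(1, 2)), -1))) = Add(Mul(2915, Rational(-4, 101)), Mul(-19018, Pow(Pow(Add(-141, 34), Rational(1, 2)), -1))) = Add(Rational(-11660, 101), Mul(-19018, Pow(Pow(-107, Rational(1, 2)), -1))) = Add(Rational(-11660, 101), Mul(-19018, Pow(Mul(I, Pow(107, Rational(1, 2))), -1))) = Add(Rational(-11660, 101), Mul(-19018, Mul(Rational(-1, 107), I, Pow(107, Rational(1, 2))))) = Add(Rational(-11660, 101), Mul(Rational(19018, 107), I, Pow(107, Rational(1, 2))))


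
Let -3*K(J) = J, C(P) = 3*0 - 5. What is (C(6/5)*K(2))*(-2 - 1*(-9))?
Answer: 70/3 ≈ 23.333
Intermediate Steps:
C(P) = -5 (C(P) = 0 - 5 = -5)
K(J) = -J/3
(C(6/5)*K(2))*(-2 - 1*(-9)) = (-(-5)*2/3)*(-2 - 1*(-9)) = (-5*(-⅔))*(-2 + 9) = (10/3)*7 = 70/3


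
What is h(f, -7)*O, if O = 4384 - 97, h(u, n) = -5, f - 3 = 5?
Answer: -21435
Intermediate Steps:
f = 8 (f = 3 + 5 = 8)
O = 4287
h(f, -7)*O = -5*4287 = -21435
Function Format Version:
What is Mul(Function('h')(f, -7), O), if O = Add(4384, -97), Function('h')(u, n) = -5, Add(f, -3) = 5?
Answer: -21435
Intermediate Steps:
f = 8 (f = Add(3, 5) = 8)
O = 4287
Mul(Function('h')(f, -7), O) = Mul(-5, 4287) = -21435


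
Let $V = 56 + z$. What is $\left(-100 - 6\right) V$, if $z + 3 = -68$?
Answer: $1590$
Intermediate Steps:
$z = -71$ ($z = -3 - 68 = -71$)
$V = -15$ ($V = 56 - 71 = -15$)
$\left(-100 - 6\right) V = \left(-100 - 6\right) \left(-15\right) = \left(-106\right) \left(-15\right) = 1590$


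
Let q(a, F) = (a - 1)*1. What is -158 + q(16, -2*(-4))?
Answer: -143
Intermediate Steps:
q(a, F) = -1 + a (q(a, F) = (-1 + a)*1 = -1 + a)
-158 + q(16, -2*(-4)) = -158 + (-1 + 16) = -158 + 15 = -143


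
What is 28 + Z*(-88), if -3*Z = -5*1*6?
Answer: -852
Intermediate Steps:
Z = 10 (Z = -(-5*1)*6/3 = -(-5)*6/3 = -⅓*(-30) = 10)
28 + Z*(-88) = 28 + 10*(-88) = 28 - 880 = -852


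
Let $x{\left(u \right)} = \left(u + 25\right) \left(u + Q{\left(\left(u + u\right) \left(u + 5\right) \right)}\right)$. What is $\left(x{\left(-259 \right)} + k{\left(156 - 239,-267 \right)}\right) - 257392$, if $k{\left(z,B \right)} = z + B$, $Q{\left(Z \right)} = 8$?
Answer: $-199008$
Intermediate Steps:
$x{\left(u \right)} = \left(8 + u\right) \left(25 + u\right)$ ($x{\left(u \right)} = \left(u + 25\right) \left(u + 8\right) = \left(25 + u\right) \left(8 + u\right) = \left(8 + u\right) \left(25 + u\right)$)
$k{\left(z,B \right)} = B + z$
$\left(x{\left(-259 \right)} + k{\left(156 - 239,-267 \right)}\right) - 257392 = \left(\left(200 + \left(-259\right)^{2} + 33 \left(-259\right)\right) + \left(-267 + \left(156 - 239\right)\right)\right) - 257392 = \left(\left(200 + 67081 - 8547\right) - 350\right) - 257392 = \left(58734 - 350\right) - 257392 = 58384 - 257392 = -199008$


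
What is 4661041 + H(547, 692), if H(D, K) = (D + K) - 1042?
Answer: 4661238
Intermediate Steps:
H(D, K) = -1042 + D + K
4661041 + H(547, 692) = 4661041 + (-1042 + 547 + 692) = 4661041 + 197 = 4661238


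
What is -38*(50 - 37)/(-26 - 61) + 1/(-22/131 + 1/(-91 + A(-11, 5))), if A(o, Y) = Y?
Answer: 19220/176001 ≈ 0.10920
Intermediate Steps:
-38*(50 - 37)/(-26 - 61) + 1/(-22/131 + 1/(-91 + A(-11, 5))) = -38*(50 - 37)/(-26 - 61) + 1/(-22/131 + 1/(-91 + 5)) = -494/(-87) + 1/(-22*1/131 + 1/(-86)) = -494*(-1)/87 + 1/(-22/131 - 1/86) = -38*(-13/87) + 1/(-2023/11266) = 494/87 - 11266/2023 = 19220/176001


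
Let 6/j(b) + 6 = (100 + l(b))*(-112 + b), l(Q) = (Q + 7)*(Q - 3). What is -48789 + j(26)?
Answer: -1802265663/36940 ≈ -48789.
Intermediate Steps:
l(Q) = (-3 + Q)*(7 + Q) (l(Q) = (7 + Q)*(-3 + Q) = (-3 + Q)*(7 + Q))
j(b) = 6/(-6 + (-112 + b)*(79 + b² + 4*b)) (j(b) = 6/(-6 + (100 + (-21 + b² + 4*b))*(-112 + b)) = 6/(-6 + (79 + b² + 4*b)*(-112 + b)) = 6/(-6 + (-112 + b)*(79 + b² + 4*b)))
-48789 + j(26) = -48789 + 6/(-8854 + 26³ - 369*26 - 108*26²) = -48789 + 6/(-8854 + 17576 - 9594 - 108*676) = -48789 + 6/(-8854 + 17576 - 9594 - 73008) = -48789 + 6/(-73880) = -48789 + 6*(-1/73880) = -48789 - 3/36940 = -1802265663/36940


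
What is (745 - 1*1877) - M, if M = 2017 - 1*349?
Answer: -2800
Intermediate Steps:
M = 1668 (M = 2017 - 349 = 1668)
(745 - 1*1877) - M = (745 - 1*1877) - 1*1668 = (745 - 1877) - 1668 = -1132 - 1668 = -2800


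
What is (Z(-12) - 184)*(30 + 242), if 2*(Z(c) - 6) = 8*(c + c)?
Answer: -74528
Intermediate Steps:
Z(c) = 6 + 8*c (Z(c) = 6 + (8*(c + c))/2 = 6 + (8*(2*c))/2 = 6 + (16*c)/2 = 6 + 8*c)
(Z(-12) - 184)*(30 + 242) = ((6 + 8*(-12)) - 184)*(30 + 242) = ((6 - 96) - 184)*272 = (-90 - 184)*272 = -274*272 = -74528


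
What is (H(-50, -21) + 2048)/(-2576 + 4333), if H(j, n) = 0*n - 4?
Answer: 292/251 ≈ 1.1633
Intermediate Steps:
H(j, n) = -4 (H(j, n) = 0 - 4 = -4)
(H(-50, -21) + 2048)/(-2576 + 4333) = (-4 + 2048)/(-2576 + 4333) = 2044/1757 = 2044*(1/1757) = 292/251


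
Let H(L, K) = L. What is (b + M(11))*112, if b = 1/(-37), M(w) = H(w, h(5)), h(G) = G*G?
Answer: 45472/37 ≈ 1229.0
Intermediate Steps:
h(G) = G²
M(w) = w
b = -1/37 ≈ -0.027027
(b + M(11))*112 = (-1/37 + 11)*112 = (406/37)*112 = 45472/37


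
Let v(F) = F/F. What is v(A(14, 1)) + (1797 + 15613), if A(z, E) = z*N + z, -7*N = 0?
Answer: 17411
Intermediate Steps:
N = 0 (N = -⅐*0 = 0)
A(z, E) = z (A(z, E) = z*0 + z = 0 + z = z)
v(F) = 1
v(A(14, 1)) + (1797 + 15613) = 1 + (1797 + 15613) = 1 + 17410 = 17411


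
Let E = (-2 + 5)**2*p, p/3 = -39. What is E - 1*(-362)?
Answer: -691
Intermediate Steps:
p = -117 (p = 3*(-39) = -117)
E = -1053 (E = (-2 + 5)**2*(-117) = 3**2*(-117) = 9*(-117) = -1053)
E - 1*(-362) = -1053 - 1*(-362) = -1053 + 362 = -691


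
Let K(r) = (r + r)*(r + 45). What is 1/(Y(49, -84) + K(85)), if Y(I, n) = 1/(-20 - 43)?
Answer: 63/1392299 ≈ 4.5249e-5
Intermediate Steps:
Y(I, n) = -1/63 (Y(I, n) = 1/(-63) = -1/63)
K(r) = 2*r*(45 + r) (K(r) = (2*r)*(45 + r) = 2*r*(45 + r))
1/(Y(49, -84) + K(85)) = 1/(-1/63 + 2*85*(45 + 85)) = 1/(-1/63 + 2*85*130) = 1/(-1/63 + 22100) = 1/(1392299/63) = 63/1392299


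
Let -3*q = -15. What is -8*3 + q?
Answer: -19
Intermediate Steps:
q = 5 (q = -⅓*(-15) = 5)
-8*3 + q = -8*3 + 5 = -24 + 5 = -19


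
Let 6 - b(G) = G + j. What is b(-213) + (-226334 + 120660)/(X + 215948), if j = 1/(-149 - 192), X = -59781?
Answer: 1056956066/4841177 ≈ 218.33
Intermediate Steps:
j = -1/341 (j = 1/(-341) = -1/341 ≈ -0.0029326)
b(G) = 2047/341 - G (b(G) = 6 - (G - 1/341) = 6 - (-1/341 + G) = 6 + (1/341 - G) = 2047/341 - G)
b(-213) + (-226334 + 120660)/(X + 215948) = (2047/341 - 1*(-213)) + (-226334 + 120660)/(-59781 + 215948) = (2047/341 + 213) - 105674/156167 = 74680/341 - 105674*1/156167 = 74680/341 - 105674/156167 = 1056956066/4841177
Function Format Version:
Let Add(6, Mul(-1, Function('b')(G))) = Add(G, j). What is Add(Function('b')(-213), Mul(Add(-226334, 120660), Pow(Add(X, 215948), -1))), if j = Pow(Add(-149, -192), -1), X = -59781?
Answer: Rational(1056956066, 4841177) ≈ 218.33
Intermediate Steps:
j = Rational(-1, 341) (j = Pow(-341, -1) = Rational(-1, 341) ≈ -0.0029326)
Function('b')(G) = Add(Rational(2047, 341), Mul(-1, G)) (Function('b')(G) = Add(6, Mul(-1, Add(G, Rational(-1, 341)))) = Add(6, Mul(-1, Add(Rational(-1, 341), G))) = Add(6, Add(Rational(1, 341), Mul(-1, G))) = Add(Rational(2047, 341), Mul(-1, G)))
Add(Function('b')(-213), Mul(Add(-226334, 120660), Pow(Add(X, 215948), -1))) = Add(Add(Rational(2047, 341), Mul(-1, -213)), Mul(Add(-226334, 120660), Pow(Add(-59781, 215948), -1))) = Add(Add(Rational(2047, 341), 213), Mul(-105674, Pow(156167, -1))) = Add(Rational(74680, 341), Mul(-105674, Rational(1, 156167))) = Add(Rational(74680, 341), Rational(-105674, 156167)) = Rational(1056956066, 4841177)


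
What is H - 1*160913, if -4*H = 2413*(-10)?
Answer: -309761/2 ≈ -1.5488e+5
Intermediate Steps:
H = 12065/2 (H = -2413*(-10)/4 = -¼*(-24130) = 12065/2 ≈ 6032.5)
H - 1*160913 = 12065/2 - 1*160913 = 12065/2 - 160913 = -309761/2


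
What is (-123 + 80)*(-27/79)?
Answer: 1161/79 ≈ 14.696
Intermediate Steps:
(-123 + 80)*(-27/79) = -(-1161)/79 = -43*(-27/79) = 1161/79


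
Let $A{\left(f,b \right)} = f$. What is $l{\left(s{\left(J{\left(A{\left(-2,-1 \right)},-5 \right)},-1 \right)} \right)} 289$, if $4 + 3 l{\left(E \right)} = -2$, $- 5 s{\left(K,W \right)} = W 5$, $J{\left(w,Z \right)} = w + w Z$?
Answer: $-578$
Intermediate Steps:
$J{\left(w,Z \right)} = w + Z w$
$s{\left(K,W \right)} = - W$ ($s{\left(K,W \right)} = - \frac{W 5}{5} = - \frac{5 W}{5} = - W$)
$l{\left(E \right)} = -2$ ($l{\left(E \right)} = - \frac{4}{3} + \frac{1}{3} \left(-2\right) = - \frac{4}{3} - \frac{2}{3} = -2$)
$l{\left(s{\left(J{\left(A{\left(-2,-1 \right)},-5 \right)},-1 \right)} \right)} 289 = \left(-2\right) 289 = -578$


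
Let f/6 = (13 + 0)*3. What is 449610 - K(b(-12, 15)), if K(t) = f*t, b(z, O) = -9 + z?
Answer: 454524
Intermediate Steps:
f = 234 (f = 6*((13 + 0)*3) = 6*(13*3) = 6*39 = 234)
K(t) = 234*t
449610 - K(b(-12, 15)) = 449610 - 234*(-9 - 12) = 449610 - 234*(-21) = 449610 - 1*(-4914) = 449610 + 4914 = 454524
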